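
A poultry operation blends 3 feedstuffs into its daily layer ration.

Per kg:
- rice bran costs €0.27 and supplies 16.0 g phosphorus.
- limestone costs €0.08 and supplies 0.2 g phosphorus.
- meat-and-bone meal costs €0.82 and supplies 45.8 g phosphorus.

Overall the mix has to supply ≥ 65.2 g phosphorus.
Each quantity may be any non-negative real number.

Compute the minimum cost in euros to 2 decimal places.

Treat it as an LP. Let x1 = kg of rice bran, x2 = kg of limestone, x3 = kg of meat-and-bone meal.
Minimise 0.27x1 + 0.08x2 + 0.82x3 with:
  16x1 + 0.2x2 + 45.8x3 ≥ 65.2   (phosphorus)
  x1, x2, x3 ≥ 0.
The cheapest feasible vertex uses only rice bran; limestone, meat-and-bone meal are not used. Binding constraint: phosphorus.
Solving gives x1 = 4.075.
Objective = 0.27·4.075 = 1.1003.

€1.10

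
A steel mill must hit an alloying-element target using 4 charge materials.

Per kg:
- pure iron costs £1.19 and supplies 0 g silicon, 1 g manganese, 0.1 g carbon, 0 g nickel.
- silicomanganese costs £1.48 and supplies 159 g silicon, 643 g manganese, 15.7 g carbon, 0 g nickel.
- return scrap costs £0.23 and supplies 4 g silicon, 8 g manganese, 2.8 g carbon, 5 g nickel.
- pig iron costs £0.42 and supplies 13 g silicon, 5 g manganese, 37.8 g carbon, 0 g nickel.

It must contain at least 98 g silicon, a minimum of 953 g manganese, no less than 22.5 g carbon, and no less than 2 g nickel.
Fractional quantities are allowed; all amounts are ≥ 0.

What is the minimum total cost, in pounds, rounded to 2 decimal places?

Treat it as an LP. Let x1 = kg of pure iron, x2 = kg of silicomanganese, x3 = kg of return scrap, x4 = kg of pig iron.
min 1.19x1 + 1.48x2 + 0.23x3 + 0.42x4 with:
  159x2 + 4x3 + 13x4 ≥ 98   (silicon)
  1x1 + 643x2 + 8x3 + 5x4 ≥ 953   (manganese)
  0.1x1 + 15.7x2 + 2.8x3 + 37.8x4 ≥ 22.5   (carbon)
  5x3 ≥ 2   (nickel)
  x1, x2, x3, x4 ≥ 0.
At the optimum only silicomanganese, return scrap are positive (pure iron, pig iron = 0). There the manganese and nickel constraints are tight.
Optimal quantities: silicomanganese = 1.477 kg, return scrap = 0.4 kg.
Total cost: 1.48·1.477 + 0.23·0.4 = 2.2780.

£2.28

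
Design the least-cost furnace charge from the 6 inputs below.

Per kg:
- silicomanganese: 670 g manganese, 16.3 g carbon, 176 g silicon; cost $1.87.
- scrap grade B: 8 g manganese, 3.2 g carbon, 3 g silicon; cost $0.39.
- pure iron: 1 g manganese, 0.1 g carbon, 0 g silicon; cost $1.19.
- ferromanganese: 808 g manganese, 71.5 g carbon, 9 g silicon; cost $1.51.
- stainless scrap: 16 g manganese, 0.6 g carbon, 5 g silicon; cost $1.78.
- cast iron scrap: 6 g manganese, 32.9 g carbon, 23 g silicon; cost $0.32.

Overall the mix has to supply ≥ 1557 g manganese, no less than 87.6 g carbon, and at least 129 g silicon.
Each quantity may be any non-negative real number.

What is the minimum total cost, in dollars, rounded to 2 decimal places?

$3.32

This is a linear program. Let x1 = kg of silicomanganese, x2 = kg of scrap grade B, x3 = kg of pure iron, x4 = kg of ferromanganese, x5 = kg of stainless scrap, x6 = kg of cast iron scrap.
Minimise 1.87x1 + 0.39x2 + 1.19x3 + 1.51x4 + 1.78x5 + 0.32x6 subject to:
  670x1 + 8x2 + 1x3 + 808x4 + 16x5 + 6x6 ≥ 1557   (manganese)
  16.3x1 + 3.2x2 + 0.1x3 + 71.5x4 + 0.6x5 + 32.9x6 ≥ 87.6   (carbon)
  176x1 + 3x2 + 9x4 + 5x5 + 23x6 ≥ 129   (silicon)
  x1, x2, x3, x4, x5, x6 ≥ 0.
The cheapest feasible vertex uses only silicomanganese, ferromanganese; scrap grade B, pure iron, stainless scrap, cast iron scrap are not used. There the manganese and silicon constraints are tight.
So silicomanganese = 0.6625 kg, ferromanganese = 1.378 kg.
Cost = 1.87·0.6625 + 1.51·1.378 = 3.3197.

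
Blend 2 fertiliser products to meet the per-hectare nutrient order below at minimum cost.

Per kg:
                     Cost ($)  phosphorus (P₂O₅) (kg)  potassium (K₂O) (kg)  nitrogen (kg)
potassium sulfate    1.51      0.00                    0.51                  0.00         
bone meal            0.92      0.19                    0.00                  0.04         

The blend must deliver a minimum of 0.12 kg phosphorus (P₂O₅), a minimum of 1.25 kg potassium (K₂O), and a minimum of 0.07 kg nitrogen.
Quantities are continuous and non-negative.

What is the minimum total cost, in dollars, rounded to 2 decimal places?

Set it up as a linear program. Let x1 = kg of potassium sulfate, x2 = kg of bone meal.
Minimise 1.51x1 + 0.92x2 with:
  0.19x2 ≥ 0.12   (phosphorus (P₂O₅))
  0.51x1 ≥ 1.25   (potassium (K₂O))
  0.04x2 ≥ 0.07   (nitrogen)
  x1, x2 ≥ 0.
Both inputs are positive at the optimum. Binding constraints: potassium (K₂O) and nitrogen.
Solving gives x1 = 2.451, x2 = 1.75.
Cost = 1.51·2.451 + 0.92·1.75 = 5.3110.

$5.31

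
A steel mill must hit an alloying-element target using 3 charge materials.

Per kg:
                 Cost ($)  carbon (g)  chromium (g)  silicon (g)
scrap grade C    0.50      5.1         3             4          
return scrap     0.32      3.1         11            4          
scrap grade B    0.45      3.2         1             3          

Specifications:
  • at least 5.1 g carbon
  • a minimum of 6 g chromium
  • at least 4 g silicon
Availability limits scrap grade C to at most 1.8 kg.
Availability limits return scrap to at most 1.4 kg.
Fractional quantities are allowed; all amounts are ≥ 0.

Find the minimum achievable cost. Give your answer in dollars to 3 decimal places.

$0.505

Let x1 = kg of scrap grade C, x2 = kg of return scrap, x3 = kg of scrap grade B.
Minimize 0.5x1 + 0.32x2 + 0.45x3 subject to:
  5.1x1 + 3.1x2 + 3.2x3 ≥ 5.1   (carbon)
  3x1 + 11x2 + 1x3 ≥ 6   (chromium)
  4x1 + 4x2 + 3x3 ≥ 4   (silicon)
  x1 ≤ 1.8
  x2 ≤ 1.4
  x1, x2, x3 ≥ 0.
At the optimum only scrap grade C, return scrap are positive (scrap grade B = 0). The carbon and chromium requirements are met with equality.
That vertex is x1 = 0.8013, x2 = 0.3269.
Hence cost = 0.5·0.8013 + 0.32·0.3269 = $0.50526.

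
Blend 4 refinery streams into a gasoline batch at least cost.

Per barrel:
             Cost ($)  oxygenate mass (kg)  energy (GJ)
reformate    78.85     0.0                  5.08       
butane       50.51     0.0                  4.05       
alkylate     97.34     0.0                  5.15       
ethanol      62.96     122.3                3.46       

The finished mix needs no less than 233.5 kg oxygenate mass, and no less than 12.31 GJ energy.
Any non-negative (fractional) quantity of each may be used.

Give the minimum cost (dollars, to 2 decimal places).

Set it up as a linear program. Let x1 = barrels of reformate, x2 = barrels of butane, x3 = barrels of alkylate, x4 = barrels of ethanol.
Minimise 78.85x1 + 50.51x2 + 97.34x3 + 62.96x4 s.t.:
  122.3x4 ≥ 233.5   (oxygenate mass)
  5.08x1 + 4.05x2 + 5.15x3 + 3.46x4 ≥ 12.31   (energy)
  x1, x2, x3, x4 ≥ 0.
The optimal basis is {butane, ethanol}; reformate, alkylate drop out. There the oxygenate mass and energy constraints are tight.
That vertex is x2 = 1.4084, x4 = 1.9092.
Total cost: 50.51·1.4084 + 62.96·1.9092 = 191.3415.

$191.34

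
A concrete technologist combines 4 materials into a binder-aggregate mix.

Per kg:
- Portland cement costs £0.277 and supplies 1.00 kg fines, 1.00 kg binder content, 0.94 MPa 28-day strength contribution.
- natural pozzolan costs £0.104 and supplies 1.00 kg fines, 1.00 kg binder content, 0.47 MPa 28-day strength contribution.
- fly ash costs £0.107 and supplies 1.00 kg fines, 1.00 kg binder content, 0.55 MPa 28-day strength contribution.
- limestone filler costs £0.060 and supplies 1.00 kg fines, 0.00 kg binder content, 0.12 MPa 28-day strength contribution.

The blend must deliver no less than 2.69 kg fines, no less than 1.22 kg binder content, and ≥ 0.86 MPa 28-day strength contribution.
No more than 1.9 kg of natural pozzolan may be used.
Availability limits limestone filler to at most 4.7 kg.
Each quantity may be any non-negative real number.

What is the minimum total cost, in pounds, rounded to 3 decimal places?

Treat it as an LP. Let x1 = kg of Portland cement, x2 = kg of natural pozzolan, x3 = kg of fly ash, x4 = kg of limestone filler.
Minimise 0.277x1 + 0.104x2 + 0.107x3 + 0.06x4 subject to:
  1x1 + 1x2 + 1x3 + 1x4 ≥ 2.69   (fines)
  1x1 + 1x2 + 1x3 ≥ 1.22   (binder content)
  0.94x1 + 0.47x2 + 0.55x3 + 0.12x4 ≥ 0.86   (28-day strength contribution)
  x2 ≤ 1.9
  x4 ≤ 4.7
  x1, x2, x3, x4 ≥ 0.
The minimum-cost mix takes nothing from Portland cement, natural pozzolan — only fly ash, limestone filler. Binding constraints: fines and 28-day strength contribution.
Optimal quantities: fly ash = 1.249 kg, limestone filler = 1.441 kg.
Hence cost = 0.107·1.249 + 0.06·1.441 = £0.22010.

£0.220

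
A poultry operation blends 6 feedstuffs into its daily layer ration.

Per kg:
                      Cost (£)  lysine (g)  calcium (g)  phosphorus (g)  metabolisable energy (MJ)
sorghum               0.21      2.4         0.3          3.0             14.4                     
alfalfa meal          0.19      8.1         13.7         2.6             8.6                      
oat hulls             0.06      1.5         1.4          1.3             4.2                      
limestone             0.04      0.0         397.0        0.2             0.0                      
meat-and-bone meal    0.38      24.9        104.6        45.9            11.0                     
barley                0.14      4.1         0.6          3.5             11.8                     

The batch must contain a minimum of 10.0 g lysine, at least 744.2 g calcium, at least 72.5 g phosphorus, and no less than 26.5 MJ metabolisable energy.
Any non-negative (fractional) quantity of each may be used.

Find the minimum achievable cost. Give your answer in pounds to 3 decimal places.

£0.750

Treat it as an LP. Let x1 = kg of sorghum, x2 = kg of alfalfa meal, x3 = kg of oat hulls, x4 = kg of limestone, x5 = kg of meat-and-bone meal, x6 = kg of barley.
Minimize 0.21x1 + 0.19x2 + 0.06x3 + 0.04x4 + 0.38x5 + 0.14x6 with:
  2.4x1 + 8.1x2 + 1.5x3 + 24.9x5 + 4.1x6 ≥ 10   (lysine)
  0.3x1 + 13.7x2 + 1.4x3 + 397x4 + 104.6x5 + 0.6x6 ≥ 744.2   (calcium)
  3x1 + 2.6x2 + 1.3x3 + 0.2x4 + 45.9x5 + 3.5x6 ≥ 72.5   (phosphorus)
  14.4x1 + 8.6x2 + 4.2x3 + 11x5 + 11.8x6 ≥ 26.5   (metabolisable energy)
  x1, x2, x3, x4, x5, x6 ≥ 0.
The minimum-cost mix takes nothing from sorghum, alfalfa meal, oat hulls — only limestone, meat-and-bone meal, barley. There the calcium, phosphorus, metabolisable energy constraints are tight.
Optimal quantities: limestone = 1.476 kg, meat-and-bone meal = 1.509 kg, barley = 0.839 kg.
Cost = 0.04·1.476 + 0.38·1.509 + 0.14·0.839 = 0.74992.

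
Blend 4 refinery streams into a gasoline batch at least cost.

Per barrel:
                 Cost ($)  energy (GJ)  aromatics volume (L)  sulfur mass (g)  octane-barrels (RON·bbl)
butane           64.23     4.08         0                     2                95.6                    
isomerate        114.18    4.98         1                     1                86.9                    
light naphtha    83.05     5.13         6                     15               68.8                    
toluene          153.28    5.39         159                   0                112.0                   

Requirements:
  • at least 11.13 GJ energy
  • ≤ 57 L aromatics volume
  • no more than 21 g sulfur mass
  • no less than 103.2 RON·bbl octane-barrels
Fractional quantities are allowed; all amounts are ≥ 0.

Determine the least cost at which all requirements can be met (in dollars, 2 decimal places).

$175.22

Set it up as a linear program. Let x1 = barrels of butane, x2 = barrels of isomerate, x3 = barrels of light naphtha, x4 = barrels of toluene.
Minimize 64.23x1 + 114.18x2 + 83.05x3 + 153.28x4 subject to:
  4.08x1 + 4.98x2 + 5.13x3 + 5.39x4 ≥ 11.13   (energy)
  1x2 + 6x3 + 159x4 ≤ 57   (aromatics volume)
  2x1 + 1x2 + 15x3 ≤ 21   (sulfur mass)
  95.6x1 + 86.9x2 + 68.8x3 + 112x4 ≥ 103.2   (octane-barrels)
  x1, x2, x3, x4 ≥ 0.
At the optimum only butane is positive (isomerate, light naphtha, toluene = 0). There the energy constraint is tight.
So butane = 2.728 barrels.
Objective = 64.23·2.728 = 175.2194.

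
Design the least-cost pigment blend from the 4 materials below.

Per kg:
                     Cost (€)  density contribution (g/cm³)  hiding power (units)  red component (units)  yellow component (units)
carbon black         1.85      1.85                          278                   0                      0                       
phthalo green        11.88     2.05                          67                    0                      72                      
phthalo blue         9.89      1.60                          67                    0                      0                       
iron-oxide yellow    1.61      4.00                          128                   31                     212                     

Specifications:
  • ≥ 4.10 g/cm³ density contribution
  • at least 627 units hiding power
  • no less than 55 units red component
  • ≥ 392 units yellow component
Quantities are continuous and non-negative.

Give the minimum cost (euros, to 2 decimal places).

€5.57

Let x1 = kg of carbon black, x2 = kg of phthalo green, x3 = kg of phthalo blue, x4 = kg of iron-oxide yellow.
Minimise 1.85x1 + 11.88x2 + 9.89x3 + 1.61x4 subject to:
  1.85x1 + 2.05x2 + 1.6x3 + 4x4 ≥ 4.1   (density contribution)
  278x1 + 67x2 + 67x3 + 128x4 ≥ 627   (hiding power)
  31x4 ≥ 55   (red component)
  72x2 + 212x4 ≥ 392   (yellow component)
  x1, x2, x3, x4 ≥ 0.
The cheapest feasible vertex uses only carbon black, iron-oxide yellow; phthalo green, phthalo blue are not used. The hiding power and yellow component requirements are met with equality.
That vertex is x1 = 1.404, x4 = 1.849.
Hence cost = 1.85·1.404 + 1.61·1.849 = €5.5743.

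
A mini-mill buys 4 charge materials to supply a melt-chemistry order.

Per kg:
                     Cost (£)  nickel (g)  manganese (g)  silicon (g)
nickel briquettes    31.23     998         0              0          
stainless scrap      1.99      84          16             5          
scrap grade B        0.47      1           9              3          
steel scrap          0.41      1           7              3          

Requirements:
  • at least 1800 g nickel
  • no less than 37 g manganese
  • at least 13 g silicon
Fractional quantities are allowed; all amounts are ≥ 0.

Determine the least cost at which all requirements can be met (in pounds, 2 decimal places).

£42.64

Treat it as an LP. Let x1 = kg of nickel briquettes, x2 = kg of stainless scrap, x3 = kg of scrap grade B, x4 = kg of steel scrap.
min 31.23x1 + 1.99x2 + 0.47x3 + 0.41x4 subject to:
  998x1 + 84x2 + 1x3 + 1x4 ≥ 1800   (nickel)
  16x2 + 9x3 + 7x4 ≥ 37   (manganese)
  5x2 + 3x3 + 3x4 ≥ 13   (silicon)
  x1, x2, x3, x4 ≥ 0.
The minimum-cost mix takes nothing from nickel briquettes, scrap grade B, steel scrap — only stainless scrap. Binding constraint: nickel.
Solving gives x2 = 21.429.
Hence cost = 1.99·21.429 = £42.6437.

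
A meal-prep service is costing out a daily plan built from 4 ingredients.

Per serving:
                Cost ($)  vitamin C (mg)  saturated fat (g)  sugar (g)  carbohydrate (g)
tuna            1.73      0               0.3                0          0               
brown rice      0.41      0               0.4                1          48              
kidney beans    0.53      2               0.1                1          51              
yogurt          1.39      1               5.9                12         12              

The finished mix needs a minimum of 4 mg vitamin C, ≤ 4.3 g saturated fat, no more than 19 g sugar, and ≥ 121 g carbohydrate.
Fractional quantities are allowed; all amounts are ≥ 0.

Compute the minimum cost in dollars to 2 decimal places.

$1.22

Treat it as an LP. Let x1 = servings of tuna, x2 = servings of brown rice, x3 = servings of kidney beans, x4 = servings of yogurt.
Minimize 1.73x1 + 0.41x2 + 0.53x3 + 1.39x4 s.t.:
  2x3 + 1x4 ≥ 4   (vitamin C)
  0.3x1 + 0.4x2 + 0.1x3 + 5.9x4 ≤ 4.3   (saturated fat)
  1x2 + 1x3 + 12x4 ≤ 19   (sugar)
  48x2 + 51x3 + 12x4 ≥ 121   (carbohydrate)
  x1, x2, x3, x4 ≥ 0.
The minimum-cost mix takes nothing from tuna, yogurt — only brown rice, kidney beans. Binding constraints: vitamin C and carbohydrate.
Solving gives x2 = 0.3958, x3 = 2.
Hence cost = 0.41·0.3958 + 0.53·2 = $1.2223.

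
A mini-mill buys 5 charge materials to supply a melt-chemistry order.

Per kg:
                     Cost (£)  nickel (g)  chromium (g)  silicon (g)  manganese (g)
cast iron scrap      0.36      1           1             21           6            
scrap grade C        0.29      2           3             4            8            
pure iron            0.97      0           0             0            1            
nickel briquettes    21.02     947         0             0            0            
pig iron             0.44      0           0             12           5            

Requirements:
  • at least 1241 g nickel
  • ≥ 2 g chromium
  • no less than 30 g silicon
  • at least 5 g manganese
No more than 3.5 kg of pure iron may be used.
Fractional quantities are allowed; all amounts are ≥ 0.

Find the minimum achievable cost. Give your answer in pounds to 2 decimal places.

Let x1 = kg of cast iron scrap, x2 = kg of scrap grade C, x3 = kg of pure iron, x4 = kg of nickel briquettes, x5 = kg of pig iron.
Minimise 0.36x1 + 0.29x2 + 0.97x3 + 21.02x4 + 0.44x5 subject to:
  1x1 + 2x2 + 947x4 ≥ 1241   (nickel)
  1x1 + 3x2 ≥ 2   (chromium)
  21x1 + 4x2 + 12x5 ≥ 30   (silicon)
  6x1 + 8x2 + 1x3 + 5x5 ≥ 5   (manganese)
  x3 ≤ 3.5
  x1, x2, x3, x4, x5 ≥ 0.
At the optimum only cast iron scrap, scrap grade C, nickel briquettes are positive (pure iron, pig iron = 0). Binding constraints: nickel, chromium, silicon.
So cast iron scrap = 1.39 kg, scrap grade C = 0.2034 kg, nickel briquettes = 1.309 kg.
Total cost: 0.36·1.39 + 0.29·0.2034 + 21.02·1.309 = 28.0746.

£28.07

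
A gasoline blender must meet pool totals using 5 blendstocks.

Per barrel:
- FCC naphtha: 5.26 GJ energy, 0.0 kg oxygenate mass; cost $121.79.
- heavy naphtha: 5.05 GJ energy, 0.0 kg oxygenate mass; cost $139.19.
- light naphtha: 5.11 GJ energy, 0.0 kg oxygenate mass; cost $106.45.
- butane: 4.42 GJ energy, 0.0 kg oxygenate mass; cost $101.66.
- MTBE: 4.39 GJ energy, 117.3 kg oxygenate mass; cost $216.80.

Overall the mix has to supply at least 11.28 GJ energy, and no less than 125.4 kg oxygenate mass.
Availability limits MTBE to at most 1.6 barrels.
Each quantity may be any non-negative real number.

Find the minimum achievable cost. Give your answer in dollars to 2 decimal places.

Set it up as a linear program. Let x1 = barrels of FCC naphtha, x2 = barrels of heavy naphtha, x3 = barrels of light naphtha, x4 = barrels of butane, x5 = barrels of MTBE.
Minimise 121.79x1 + 139.19x2 + 106.45x3 + 101.66x4 + 216.8x5 with:
  5.26x1 + 5.05x2 + 5.11x3 + 4.42x4 + 4.39x5 ≥ 11.28   (energy)
  117.3x5 ≥ 125.4   (oxygenate mass)
  x5 ≤ 1.6
  x1, x2, x3, x4, x5 ≥ 0.
The cheapest feasible vertex uses only light naphtha, MTBE; FCC naphtha, heavy naphtha, butane are not used. The energy and oxygenate mass requirements are met with equality.
That vertex is x3 = 1.289, x5 = 1.0691.
Cost = 106.45·1.289 + 216.8·1.0691 = 368.9949.

$368.99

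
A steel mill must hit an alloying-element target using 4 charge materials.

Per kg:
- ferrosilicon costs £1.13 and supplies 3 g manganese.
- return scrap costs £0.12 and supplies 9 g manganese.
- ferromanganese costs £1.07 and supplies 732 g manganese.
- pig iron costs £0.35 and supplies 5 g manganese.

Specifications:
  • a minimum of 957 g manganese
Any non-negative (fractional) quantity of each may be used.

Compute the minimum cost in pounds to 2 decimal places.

Treat it as an LP. Let x1 = kg of ferrosilicon, x2 = kg of return scrap, x3 = kg of ferromanganese, x4 = kg of pig iron.
Minimize 1.13x1 + 0.12x2 + 1.07x3 + 0.35x4 s.t.:
  3x1 + 9x2 + 732x3 + 5x4 ≥ 957   (manganese)
  x1, x2, x3, x4 ≥ 0.
At the optimum only ferromanganese is positive (ferrosilicon, return scrap, pig iron = 0). There the manganese constraint is tight.
That vertex is x3 = 1.307.
Total cost: 1.07·1.307 = 1.3985.

£1.40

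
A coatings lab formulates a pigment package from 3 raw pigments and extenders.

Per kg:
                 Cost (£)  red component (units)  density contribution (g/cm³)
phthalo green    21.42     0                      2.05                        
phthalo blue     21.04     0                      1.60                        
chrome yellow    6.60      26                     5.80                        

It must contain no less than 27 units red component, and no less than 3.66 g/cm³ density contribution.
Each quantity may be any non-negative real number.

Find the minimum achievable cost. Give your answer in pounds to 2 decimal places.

Let x1 = kg of phthalo green, x2 = kg of phthalo blue, x3 = kg of chrome yellow.
min 21.42x1 + 21.04x2 + 6.6x3 subject to:
  26x3 ≥ 27   (red component)
  2.05x1 + 1.6x2 + 5.8x3 ≥ 3.66   (density contribution)
  x1, x2, x3 ≥ 0.
The minimum-cost mix takes nothing from phthalo green, phthalo blue — only chrome yellow. The red component requirement is met with equality.
Optimal quantities: chrome yellow = 1.038 kg.
Cost = 6.6·1.038 = 6.8508.

£6.85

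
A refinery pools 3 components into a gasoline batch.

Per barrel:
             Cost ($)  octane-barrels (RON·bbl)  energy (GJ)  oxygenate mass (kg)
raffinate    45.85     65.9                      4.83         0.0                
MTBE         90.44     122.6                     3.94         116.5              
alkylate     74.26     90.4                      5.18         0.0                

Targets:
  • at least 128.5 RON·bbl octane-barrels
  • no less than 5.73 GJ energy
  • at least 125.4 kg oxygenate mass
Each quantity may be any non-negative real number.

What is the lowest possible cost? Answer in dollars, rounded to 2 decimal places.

$111.48

Let x1 = barrels of raffinate, x2 = barrels of MTBE, x3 = barrels of alkylate.
Minimise 45.85x1 + 90.44x2 + 74.26x3 with:
  65.9x1 + 122.6x2 + 90.4x3 ≥ 128.5   (octane-barrels)
  4.83x1 + 3.94x2 + 5.18x3 ≥ 5.73   (energy)
  116.5x2 ≥ 125.4   (oxygenate mass)
  x1, x2, x3 ≥ 0.
The minimum-cost mix takes nothing from alkylate — only raffinate, MTBE. The energy and oxygenate mass requirements are met with equality.
That vertex is x1 = 0.30828, x2 = 1.0764.
Total cost: 45.85·0.30828 + 90.44·1.0764 = 111.4843.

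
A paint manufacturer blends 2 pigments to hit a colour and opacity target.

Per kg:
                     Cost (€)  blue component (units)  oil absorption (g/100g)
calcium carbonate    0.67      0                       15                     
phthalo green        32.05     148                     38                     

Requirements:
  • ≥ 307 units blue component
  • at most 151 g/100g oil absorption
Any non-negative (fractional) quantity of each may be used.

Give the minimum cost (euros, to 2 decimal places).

Let x1 = kg of calcium carbonate, x2 = kg of phthalo green.
Minimise 0.67x1 + 32.05x2 s.t.:
  148x2 ≥ 307   (blue component)
  15x1 + 38x2 ≤ 151   (oil absorption)
  x1, x2 ≥ 0.
The cheapest feasible vertex uses only phthalo green; calcium carbonate is not used. The blue component requirement is met with equality.
That vertex is x2 = 2.0743.
Hence cost = 32.05·2.0743 = €66.4813.

€66.48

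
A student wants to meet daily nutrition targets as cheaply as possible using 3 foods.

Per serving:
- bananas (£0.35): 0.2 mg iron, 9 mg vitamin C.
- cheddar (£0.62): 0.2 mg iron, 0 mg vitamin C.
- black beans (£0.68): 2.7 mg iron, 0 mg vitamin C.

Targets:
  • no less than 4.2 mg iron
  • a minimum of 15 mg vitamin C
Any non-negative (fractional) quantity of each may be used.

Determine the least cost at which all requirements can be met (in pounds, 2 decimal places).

Set it up as a linear program. Let x1 = servings of bananas, x2 = servings of cheddar, x3 = servings of black beans.
min 0.35x1 + 0.62x2 + 0.68x3 subject to:
  0.2x1 + 0.2x2 + 2.7x3 ≥ 4.2   (iron)
  9x1 ≥ 15   (vitamin C)
  x1, x2, x3 ≥ 0.
At the optimum only bananas, black beans are positive (cheddar = 0). The iron and vitamin C requirements are met with equality.
That vertex is x1 = 1.667, x3 = 1.432.
Hence cost = 0.35·1.667 + 0.68·1.432 = £1.5572.

£1.56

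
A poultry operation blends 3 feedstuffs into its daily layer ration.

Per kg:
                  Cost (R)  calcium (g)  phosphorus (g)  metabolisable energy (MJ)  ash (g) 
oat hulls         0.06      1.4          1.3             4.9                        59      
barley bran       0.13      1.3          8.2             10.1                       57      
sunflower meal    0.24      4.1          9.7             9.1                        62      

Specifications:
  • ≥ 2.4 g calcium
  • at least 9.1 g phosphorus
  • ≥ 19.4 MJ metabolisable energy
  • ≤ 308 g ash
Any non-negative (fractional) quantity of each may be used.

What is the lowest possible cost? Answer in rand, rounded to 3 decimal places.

R0.242

This is a linear program. Let x1 = kg of oat hulls, x2 = kg of barley bran, x3 = kg of sunflower meal.
min 0.06x1 + 0.13x2 + 0.24x3 subject to:
  1.4x1 + 1.3x2 + 4.1x3 ≥ 2.4   (calcium)
  1.3x1 + 8.2x2 + 9.7x3 ≥ 9.1   (phosphorus)
  4.9x1 + 10.1x2 + 9.1x3 ≥ 19.4   (metabolisable energy)
  59x1 + 57x2 + 62x3 ≤ 308   (ash)
  x1, x2, x3 ≥ 0.
The optimal basis is {oat hulls, barley bran}; sunflower meal drops out. Binding constraints: phosphorus and metabolisable energy.
So oat hulls = 2.483 kg, barley bran = 0.7161 kg.
Hence cost = 0.06·2.483 + 0.13·0.7161 = R0.24207.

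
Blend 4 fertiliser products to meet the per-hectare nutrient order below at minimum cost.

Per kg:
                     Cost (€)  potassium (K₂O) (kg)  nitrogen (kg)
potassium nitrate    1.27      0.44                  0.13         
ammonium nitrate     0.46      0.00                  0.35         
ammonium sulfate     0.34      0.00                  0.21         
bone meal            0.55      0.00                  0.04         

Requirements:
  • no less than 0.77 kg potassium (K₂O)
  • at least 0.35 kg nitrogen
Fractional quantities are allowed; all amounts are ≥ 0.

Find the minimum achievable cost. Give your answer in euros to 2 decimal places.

Treat it as an LP. Let x1 = kg of potassium nitrate, x2 = kg of ammonium nitrate, x3 = kg of ammonium sulfate, x4 = kg of bone meal.
min 1.27x1 + 0.46x2 + 0.34x3 + 0.55x4 with:
  0.44x1 ≥ 0.77   (potassium (K₂O))
  0.13x1 + 0.35x2 + 0.21x3 + 0.04x4 ≥ 0.35   (nitrogen)
  x1, x2, x3, x4 ≥ 0.
The optimal basis is {potassium nitrate, ammonium nitrate}; ammonium sulfate, bone meal drop out. There the potassium (K₂O) and nitrogen constraints are tight.
Optimal quantities: potassium nitrate = 1.75 kg, ammonium nitrate = 0.35 kg.
Objective = 1.27·1.75 + 0.46·0.35 = 2.3835.

€2.38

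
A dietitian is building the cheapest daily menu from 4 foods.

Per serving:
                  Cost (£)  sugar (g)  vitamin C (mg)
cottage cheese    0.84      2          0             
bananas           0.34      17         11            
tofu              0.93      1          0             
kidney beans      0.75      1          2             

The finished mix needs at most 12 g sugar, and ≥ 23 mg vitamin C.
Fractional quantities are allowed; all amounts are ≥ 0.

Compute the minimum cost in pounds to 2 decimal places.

Let x1 = servings of cottage cheese, x2 = servings of bananas, x3 = servings of tofu, x4 = servings of kidney beans.
Minimise 0.84x1 + 0.34x2 + 0.93x3 + 0.75x4 s.t.:
  2x1 + 17x2 + 1x3 + 1x4 ≤ 12   (sugar)
  11x2 + 2x4 ≥ 23   (vitamin C)
  x1, x2, x3, x4 ≥ 0.
At the optimum only bananas, kidney beans are positive (cottage cheese, tofu = 0). The sugar and vitamin C requirements are met with equality.
Solving gives x2 = 0.04348, x4 = 11.26.
Total cost: 0.34·0.04348 + 0.75·11.26 = 8.4598.

£8.46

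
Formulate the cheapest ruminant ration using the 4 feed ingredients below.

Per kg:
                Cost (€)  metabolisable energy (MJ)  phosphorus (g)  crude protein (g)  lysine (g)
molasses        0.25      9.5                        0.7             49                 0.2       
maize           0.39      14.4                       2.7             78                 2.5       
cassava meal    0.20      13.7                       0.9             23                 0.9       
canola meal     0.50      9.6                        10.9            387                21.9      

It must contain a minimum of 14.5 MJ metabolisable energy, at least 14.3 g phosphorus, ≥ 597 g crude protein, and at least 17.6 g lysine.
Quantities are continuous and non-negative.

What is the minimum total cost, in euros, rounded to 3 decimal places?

Set it up as a linear program. Let x1 = kg of molasses, x2 = kg of maize, x3 = kg of cassava meal, x4 = kg of canola meal.
Minimise 0.25x1 + 0.39x2 + 0.2x3 + 0.5x4 s.t.:
  9.5x1 + 14.4x2 + 13.7x3 + 9.6x4 ≥ 14.5   (metabolisable energy)
  0.7x1 + 2.7x2 + 0.9x3 + 10.9x4 ≥ 14.3   (phosphorus)
  49x1 + 78x2 + 23x3 + 387x4 ≥ 597   (crude protein)
  0.2x1 + 2.5x2 + 0.9x3 + 21.9x4 ≥ 17.6   (lysine)
  x1, x2, x3, x4 ≥ 0.
At the optimum only canola meal is positive (molasses, maize, cassava meal = 0). Binding constraint: crude protein.
So canola meal = 1.5426 kg.
Objective = 0.5·1.5426 = 0.77130.

€0.771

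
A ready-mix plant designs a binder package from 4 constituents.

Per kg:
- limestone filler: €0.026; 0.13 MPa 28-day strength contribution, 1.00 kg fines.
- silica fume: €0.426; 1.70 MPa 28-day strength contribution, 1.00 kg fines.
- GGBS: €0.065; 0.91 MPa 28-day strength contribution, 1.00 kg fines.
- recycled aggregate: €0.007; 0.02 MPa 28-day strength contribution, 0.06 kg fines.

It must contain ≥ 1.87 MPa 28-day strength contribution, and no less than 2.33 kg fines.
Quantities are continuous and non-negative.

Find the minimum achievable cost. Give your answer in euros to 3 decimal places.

€0.139

Let x1 = kg of limestone filler, x2 = kg of silica fume, x3 = kg of GGBS, x4 = kg of recycled aggregate.
Minimize 0.026x1 + 0.426x2 + 0.065x3 + 0.007x4 with:
  0.13x1 + 1.7x2 + 0.91x3 + 0.02x4 ≥ 1.87   (28-day strength contribution)
  1x1 + 1x2 + 1x3 + 0.06x4 ≥ 2.33   (fines)
  x1, x2, x3, x4 ≥ 0.
The cheapest feasible vertex uses only limestone filler, GGBS; silica fume, recycled aggregate are not used. The 28-day strength contribution and fines requirements are met with equality.
Optimal quantities: limestone filler = 0.3209 kg, GGBS = 2.009 kg.
Hence cost = 0.026·0.3209 + 0.065·2.009 = €0.13893.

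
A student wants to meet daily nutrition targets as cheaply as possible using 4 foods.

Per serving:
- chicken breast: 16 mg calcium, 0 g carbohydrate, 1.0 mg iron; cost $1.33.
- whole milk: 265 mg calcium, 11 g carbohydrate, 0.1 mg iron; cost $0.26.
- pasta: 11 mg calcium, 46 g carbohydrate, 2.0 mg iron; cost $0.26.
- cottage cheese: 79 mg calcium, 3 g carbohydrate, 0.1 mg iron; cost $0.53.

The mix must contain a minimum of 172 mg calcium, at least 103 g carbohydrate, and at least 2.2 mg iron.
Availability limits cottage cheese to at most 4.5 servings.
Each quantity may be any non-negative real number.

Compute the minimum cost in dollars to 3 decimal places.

Set it up as a linear program. Let x1 = servings of chicken breast, x2 = servings of whole milk, x3 = servings of pasta, x4 = servings of cottage cheese.
Minimise 1.33x1 + 0.26x2 + 0.26x3 + 0.53x4 with:
  16x1 + 265x2 + 11x3 + 79x4 ≥ 172   (calcium)
  11x2 + 46x3 + 3x4 ≥ 103   (carbohydrate)
  1x1 + 0.1x2 + 2x3 + 0.1x4 ≥ 2.2   (iron)
  x4 ≤ 4.5
  x1, x2, x3, x4 ≥ 0.
At the optimum only whole milk, pasta are positive (chicken breast, cottage cheese = 0). Binding constraints: calcium and carbohydrate.
So whole milk = 0.5617 servings, pasta = 2.105 servings.
Total cost: 0.26·0.5617 + 0.26·2.105 = 0.69334.

$0.693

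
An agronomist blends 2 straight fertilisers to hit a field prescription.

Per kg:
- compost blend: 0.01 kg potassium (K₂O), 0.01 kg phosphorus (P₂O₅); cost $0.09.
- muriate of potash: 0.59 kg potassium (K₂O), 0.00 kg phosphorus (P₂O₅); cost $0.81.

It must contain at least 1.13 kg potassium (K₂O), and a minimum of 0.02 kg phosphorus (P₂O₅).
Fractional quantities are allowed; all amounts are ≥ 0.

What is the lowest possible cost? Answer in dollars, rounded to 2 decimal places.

Let x1 = kg of compost blend, x2 = kg of muriate of potash.
Minimise 0.09x1 + 0.81x2 subject to:
  0.01x1 + 0.59x2 ≥ 1.13   (potassium (K₂O))
  0.01x1 ≥ 0.02   (phosphorus (P₂O₅))
  x1, x2 ≥ 0.
Both inputs are positive at the optimum. The potassium (K₂O) and phosphorus (P₂O₅) requirements are met with equality.
Optimal quantities: compost blend = 2 kg, muriate of potash = 1.881 kg.
Cost = 0.09·2 + 0.81·1.881 = 1.7036.

$1.70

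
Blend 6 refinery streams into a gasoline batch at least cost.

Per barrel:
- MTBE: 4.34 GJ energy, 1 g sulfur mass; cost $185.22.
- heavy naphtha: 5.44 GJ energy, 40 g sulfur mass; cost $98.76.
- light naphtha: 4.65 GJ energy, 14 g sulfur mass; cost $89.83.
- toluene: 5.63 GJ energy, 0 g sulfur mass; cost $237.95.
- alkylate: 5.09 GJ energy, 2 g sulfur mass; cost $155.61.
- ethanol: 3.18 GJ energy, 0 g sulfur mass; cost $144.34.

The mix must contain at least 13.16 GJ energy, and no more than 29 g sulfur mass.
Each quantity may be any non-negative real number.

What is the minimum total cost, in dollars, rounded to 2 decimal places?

$299.89

Set it up as a linear program. Let x1 = barrels of MTBE, x2 = barrels of heavy naphtha, x3 = barrels of light naphtha, x4 = barrels of toluene, x5 = barrels of alkylate, x6 = barrels of ethanol.
Minimize 185.22x1 + 98.76x2 + 89.83x3 + 237.95x4 + 155.61x5 + 144.34x6 subject to:
  4.34x1 + 5.44x2 + 4.65x3 + 5.63x4 + 5.09x5 + 3.18x6 ≥ 13.16   (energy)
  1x1 + 40x2 + 14x3 + 2x5 ≤ 29   (sulfur mass)
  x1, x2, x3, x4, x5, x6 ≥ 0.
At the optimum only light naphtha, alkylate are positive (MTBE, heavy naphtha, toluene, ethanol = 0). The energy and sulfur mass requirements are met with equality.
Solving gives x3 = 1.9576, x5 = 0.79713.
Hence cost = 89.83·1.9576 + 155.61·0.79713 = $299.8926.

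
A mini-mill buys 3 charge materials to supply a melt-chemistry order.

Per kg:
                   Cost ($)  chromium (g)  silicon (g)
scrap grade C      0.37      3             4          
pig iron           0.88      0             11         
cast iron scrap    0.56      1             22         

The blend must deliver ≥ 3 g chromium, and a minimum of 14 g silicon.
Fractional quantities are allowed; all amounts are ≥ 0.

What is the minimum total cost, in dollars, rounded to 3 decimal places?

$0.581

Let x1 = kg of scrap grade C, x2 = kg of pig iron, x3 = kg of cast iron scrap.
Minimise 0.37x1 + 0.88x2 + 0.56x3 s.t.:
  3x1 + 1x3 ≥ 3   (chromium)
  4x1 + 11x2 + 22x3 ≥ 14   (silicon)
  x1, x2, x3 ≥ 0.
The minimum-cost mix takes nothing from pig iron — only scrap grade C, cast iron scrap. The chromium and silicon requirements are met with equality.
So scrap grade C = 0.8387 kg, cast iron scrap = 0.4839 kg.
Objective = 0.37·0.8387 + 0.56·0.4839 = 0.58130.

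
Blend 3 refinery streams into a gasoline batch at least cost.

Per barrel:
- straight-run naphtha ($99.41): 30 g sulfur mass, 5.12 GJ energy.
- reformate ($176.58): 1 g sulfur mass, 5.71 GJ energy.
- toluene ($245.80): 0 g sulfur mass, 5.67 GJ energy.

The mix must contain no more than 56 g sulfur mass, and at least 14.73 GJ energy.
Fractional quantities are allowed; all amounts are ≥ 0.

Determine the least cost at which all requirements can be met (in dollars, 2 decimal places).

$347.36

Treat it as an LP. Let x1 = barrels of straight-run naphtha, x2 = barrels of reformate, x3 = barrels of toluene.
Minimize 99.41x1 + 176.58x2 + 245.8x3 s.t.:
  30x1 + 1x2 ≤ 56   (sulfur mass)
  5.12x1 + 5.71x2 + 5.67x3 ≥ 14.73   (energy)
  x1, x2, x3 ≥ 0.
The cheapest feasible vertex uses only straight-run naphtha, reformate; toluene is not used. There the sulfur mass and energy constraints are tight.
So straight-run naphtha = 1.8355 barrels, reformate = 0.93381 barrels.
Cost = 99.41·1.8355 + 176.58·0.93381 = 347.3592.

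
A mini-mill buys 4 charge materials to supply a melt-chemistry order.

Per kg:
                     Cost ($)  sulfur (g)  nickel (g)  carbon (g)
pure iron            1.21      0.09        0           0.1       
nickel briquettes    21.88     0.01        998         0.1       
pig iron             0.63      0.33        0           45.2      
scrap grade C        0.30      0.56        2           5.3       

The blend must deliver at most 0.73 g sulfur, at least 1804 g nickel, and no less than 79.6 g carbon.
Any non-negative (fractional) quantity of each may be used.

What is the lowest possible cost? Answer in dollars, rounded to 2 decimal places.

$40.66

This is a linear program. Let x1 = kg of pure iron, x2 = kg of nickel briquettes, x3 = kg of pig iron, x4 = kg of scrap grade C.
min 1.21x1 + 21.88x2 + 0.63x3 + 0.3x4 with:
  0.09x1 + 0.01x2 + 0.33x3 + 0.56x4 ≤ 0.73   (sulfur)
  998x2 + 2x4 ≥ 1804   (nickel)
  0.1x1 + 0.1x2 + 45.2x3 + 5.3x4 ≥ 79.6   (carbon)
  x1, x2, x3, x4 ≥ 0.
The cheapest feasible vertex uses only nickel briquettes, pig iron; pure iron, scrap grade C are not used. Binding constraints: nickel and carbon.
That vertex is x2 = 1.8076, x3 = 1.7571.
Objective = 21.88·1.8076 + 0.63·1.7571 = 40.6573.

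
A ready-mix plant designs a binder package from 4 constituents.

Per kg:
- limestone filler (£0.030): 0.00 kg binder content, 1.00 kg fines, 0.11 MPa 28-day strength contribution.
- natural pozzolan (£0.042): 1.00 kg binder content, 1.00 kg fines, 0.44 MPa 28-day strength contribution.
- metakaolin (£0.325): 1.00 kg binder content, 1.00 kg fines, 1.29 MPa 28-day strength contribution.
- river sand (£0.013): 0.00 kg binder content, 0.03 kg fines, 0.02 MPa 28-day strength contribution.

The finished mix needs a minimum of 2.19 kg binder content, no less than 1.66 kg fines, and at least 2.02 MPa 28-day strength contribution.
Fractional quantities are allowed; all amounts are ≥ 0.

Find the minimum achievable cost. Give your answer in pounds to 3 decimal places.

Treat it as an LP. Let x1 = kg of limestone filler, x2 = kg of natural pozzolan, x3 = kg of metakaolin, x4 = kg of river sand.
Minimize 0.03x1 + 0.042x2 + 0.325x3 + 0.013x4 s.t.:
  1x2 + 1x3 ≥ 2.19   (binder content)
  1x1 + 1x2 + 1x3 + 0.03x4 ≥ 1.66   (fines)
  0.11x1 + 0.44x2 + 1.29x3 + 0.02x4 ≥ 2.02   (28-day strength contribution)
  x1, x2, x3, x4 ≥ 0.
The cheapest feasible vertex uses only natural pozzolan; limestone filler, metakaolin, river sand are not used. The 28-day strength contribution requirement is met with equality.
That vertex is x2 = 4.591.
Cost = 0.042·4.591 = 0.19282.

£0.193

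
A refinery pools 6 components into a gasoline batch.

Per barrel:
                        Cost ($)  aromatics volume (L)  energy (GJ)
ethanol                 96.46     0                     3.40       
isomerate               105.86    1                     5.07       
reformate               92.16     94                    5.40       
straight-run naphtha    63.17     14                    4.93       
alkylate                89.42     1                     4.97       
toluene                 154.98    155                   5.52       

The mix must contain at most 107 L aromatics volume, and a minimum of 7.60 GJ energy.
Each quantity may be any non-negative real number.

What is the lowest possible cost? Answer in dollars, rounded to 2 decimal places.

Set it up as a linear program. Let x1 = barrels of ethanol, x2 = barrels of isomerate, x3 = barrels of reformate, x4 = barrels of straight-run naphtha, x5 = barrels of alkylate, x6 = barrels of toluene.
Minimise 96.46x1 + 105.86x2 + 92.16x3 + 63.17x4 + 89.42x5 + 154.98x6 with:
  1x2 + 94x3 + 14x4 + 1x5 + 155x6 ≤ 107   (aromatics volume)
  3.4x1 + 5.07x2 + 5.4x3 + 4.93x4 + 4.97x5 + 5.52x6 ≥ 7.6   (energy)
  x1, x2, x3, x4, x5, x6 ≥ 0.
At the optimum only straight-run naphtha is positive (ethanol, isomerate, reformate, alkylate, toluene = 0). There the energy constraint is tight.
Solving gives x4 = 1.5416.
Total cost: 63.17·1.5416 = 97.3829.

$97.38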